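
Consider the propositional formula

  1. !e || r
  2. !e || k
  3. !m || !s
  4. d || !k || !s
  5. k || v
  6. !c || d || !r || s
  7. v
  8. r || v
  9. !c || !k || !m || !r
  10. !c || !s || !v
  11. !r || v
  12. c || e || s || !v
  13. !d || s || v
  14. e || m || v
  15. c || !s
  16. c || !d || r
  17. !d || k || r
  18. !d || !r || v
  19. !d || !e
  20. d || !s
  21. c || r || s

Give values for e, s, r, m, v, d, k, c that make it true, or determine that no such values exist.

Unit clause (v) forces v = True.
Set e = False.
Try s = True:
  (!m || !s) forces m = False.
  (!c || !s || !v) forces c = False.
  clause (c || !s) is falsified — backtrack.
So s = False.
  then (c || e || s || !v) forces c = True.
Set r = False.
Set m = False.
Set d = False.
Set k = False.
All clauses satisfied.

e=F, s=F, r=F, m=F, v=T, d=F, k=F, c=T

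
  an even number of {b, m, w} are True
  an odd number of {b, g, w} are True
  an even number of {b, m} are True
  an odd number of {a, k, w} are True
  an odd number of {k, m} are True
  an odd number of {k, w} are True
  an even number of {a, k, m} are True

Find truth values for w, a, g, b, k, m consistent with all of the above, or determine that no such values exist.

Unsatisfiable

Adding constraints 4, 5, 6, 7 mod 2: every variable appears an even number of times on the left, so the left side is 0.
But the right sides sum to 1 (mod 2). 0 ≠ 1 — the system is inconsistent.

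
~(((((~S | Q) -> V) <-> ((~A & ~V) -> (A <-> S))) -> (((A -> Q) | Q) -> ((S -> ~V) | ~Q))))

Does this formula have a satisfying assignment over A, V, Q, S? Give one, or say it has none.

A=T, V=T, Q=T, S=T

  ~(((((~S | Q) -> V) <-> ((~A & ~V) -> (A <-> S))) -> (((A -> Q) | Q) -> ((S -> ~V) | ~Q)))) = True
    (((~S | Q) -> V) <-> ((~A & ~V) -> (A <-> S))) -> (((A -> Q) | Q) -> ((S -> ~V) | ~Q)) = False
      ((~S | Q) -> V) <-> ((~A & ~V) -> (A <-> S)) = True
        (~S | Q) -> V = True
          ~S | Q = True
            ~S = False
        (~A & ~V) -> (A <-> S) = True
          ~A & ~V = False
            ~A = False
            ~V = False
          A <-> S = True
      ((A -> Q) | Q) -> ((S -> ~V) | ~Q) = False
        (A -> Q) | Q = True
          A -> Q = True
        (S -> ~V) | ~Q = False
          S -> ~V = False
            ~V = False
          ~Q = False
The formula evaluates to True.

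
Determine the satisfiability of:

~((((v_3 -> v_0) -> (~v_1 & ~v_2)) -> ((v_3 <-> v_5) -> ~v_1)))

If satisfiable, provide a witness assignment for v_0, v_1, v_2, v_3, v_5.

v_0 = False, v_1 = True, v_2 = True, v_3 = True, v_5 = True

  ~((((v_3 -> v_0) -> (~v_1 & ~v_2)) -> ((v_3 <-> v_5) -> ~v_1))) = True
    ((v_3 -> v_0) -> (~v_1 & ~v_2)) -> ((v_3 <-> v_5) -> ~v_1) = False
      (v_3 -> v_0) -> (~v_1 & ~v_2) = True
        v_3 -> v_0 = False
        ~v_1 & ~v_2 = False
          ~v_1 = False
          ~v_2 = False
      (v_3 <-> v_5) -> ~v_1 = False
        v_3 <-> v_5 = True
        ~v_1 = False
The formula evaluates to True.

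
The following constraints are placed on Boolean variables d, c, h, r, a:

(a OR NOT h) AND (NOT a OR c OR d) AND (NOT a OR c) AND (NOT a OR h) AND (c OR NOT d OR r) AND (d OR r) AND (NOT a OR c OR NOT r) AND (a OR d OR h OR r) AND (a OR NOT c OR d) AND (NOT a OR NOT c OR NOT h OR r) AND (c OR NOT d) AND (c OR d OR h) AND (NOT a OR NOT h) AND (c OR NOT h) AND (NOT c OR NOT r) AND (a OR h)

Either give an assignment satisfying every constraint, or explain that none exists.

Case h = True:
  (a OR NOT h) forces a = True.
  Clause (NOT a OR NOT h) is falsified — contradiction.
Case h = False:
  (NOT a OR h) forces a = False.
  Clause (a OR h) is falsified — contradiction.
Both cases fail, so the formula is unsatisfiable.

No satisfying assignment exists.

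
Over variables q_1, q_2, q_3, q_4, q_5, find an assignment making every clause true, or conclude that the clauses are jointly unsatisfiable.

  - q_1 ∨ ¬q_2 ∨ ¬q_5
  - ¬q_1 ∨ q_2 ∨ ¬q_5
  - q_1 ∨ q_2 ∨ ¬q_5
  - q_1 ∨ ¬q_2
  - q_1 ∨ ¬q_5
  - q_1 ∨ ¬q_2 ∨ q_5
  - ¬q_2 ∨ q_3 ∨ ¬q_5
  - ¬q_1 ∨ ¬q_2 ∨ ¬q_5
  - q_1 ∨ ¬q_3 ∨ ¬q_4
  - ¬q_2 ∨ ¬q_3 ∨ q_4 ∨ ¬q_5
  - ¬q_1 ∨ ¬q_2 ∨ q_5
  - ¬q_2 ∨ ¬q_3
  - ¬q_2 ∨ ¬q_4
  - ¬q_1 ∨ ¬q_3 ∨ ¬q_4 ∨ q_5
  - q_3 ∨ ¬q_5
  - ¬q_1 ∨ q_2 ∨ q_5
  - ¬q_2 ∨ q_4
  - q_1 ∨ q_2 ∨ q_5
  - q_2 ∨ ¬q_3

No satisfying assignment exists.

Case q_2 = True:
  (q_1 ∨ ¬q_2) forces q_1 = True.
  (¬q_1 ∨ ¬q_2 ∨ ¬q_5) forces q_5 = False.
  Clause (¬q_1 ∨ ¬q_2 ∨ q_5) is falsified — contradiction.
Case q_2 = False:
  (q_2 ∨ ¬q_3) forces q_3 = False.
  (q_3 ∨ ¬q_5) forces q_5 = False.
  (¬q_1 ∨ q_2 ∨ q_5) forces q_1 = False.
  Clause (q_1 ∨ q_2 ∨ q_5) is falsified — contradiction.
Both cases fail, so the formula is unsatisfiable.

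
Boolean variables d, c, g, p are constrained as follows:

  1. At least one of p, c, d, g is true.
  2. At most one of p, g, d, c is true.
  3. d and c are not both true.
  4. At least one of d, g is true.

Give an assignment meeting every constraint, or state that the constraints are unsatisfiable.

d = False, c = False, g = True, p = False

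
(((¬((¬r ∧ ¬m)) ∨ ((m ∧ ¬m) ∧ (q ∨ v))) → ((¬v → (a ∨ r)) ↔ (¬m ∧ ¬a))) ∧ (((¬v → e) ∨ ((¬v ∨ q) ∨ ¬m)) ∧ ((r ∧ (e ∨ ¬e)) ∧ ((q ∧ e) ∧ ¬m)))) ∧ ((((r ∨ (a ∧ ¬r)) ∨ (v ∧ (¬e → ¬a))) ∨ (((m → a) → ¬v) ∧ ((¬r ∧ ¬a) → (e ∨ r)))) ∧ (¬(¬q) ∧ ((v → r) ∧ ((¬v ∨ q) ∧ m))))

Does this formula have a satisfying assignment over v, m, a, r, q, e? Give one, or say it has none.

Unsatisfiable

Case m = True: the conjunct ¬m is False.
Case m = False: the conjunct m is False.
Both cases fail — unsatisfiable.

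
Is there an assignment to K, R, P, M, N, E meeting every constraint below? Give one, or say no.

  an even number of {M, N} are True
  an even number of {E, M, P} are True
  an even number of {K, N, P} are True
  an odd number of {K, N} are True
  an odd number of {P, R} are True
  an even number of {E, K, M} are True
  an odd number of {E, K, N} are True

Unsatisfiable — no assignment works.

Adding constraints 1, 6, 7 mod 2: every variable appears an even number of times on the left, so the left side is 0.
But the right sides sum to 1 (mod 2). 0 ≠ 1 — the system is inconsistent.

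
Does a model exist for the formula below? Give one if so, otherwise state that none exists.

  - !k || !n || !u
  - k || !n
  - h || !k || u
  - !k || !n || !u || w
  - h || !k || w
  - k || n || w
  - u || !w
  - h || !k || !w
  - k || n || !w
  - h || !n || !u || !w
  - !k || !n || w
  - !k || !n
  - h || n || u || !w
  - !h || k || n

w: True, n: False, k: True, h: True, u: True

Set w = True.
  then (u || !w) forces u = True.
Try n = True:
  (!k || !n || !u) forces k = False.
  clause (k || !n) is falsified — backtrack.
So n = False.
  then (k || n || !w) forces k = True.
  then (h || !k || !w) forces h = True.
All clauses satisfied.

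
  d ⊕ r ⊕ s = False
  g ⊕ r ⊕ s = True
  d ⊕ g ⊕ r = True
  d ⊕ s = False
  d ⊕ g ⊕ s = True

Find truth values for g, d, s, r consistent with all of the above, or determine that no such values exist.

g = True; d = False; s = False; r = False

d ⊕ r ⊕ s = F ⊕ F ⊕ F = False ✓
g ⊕ r ⊕ s = T ⊕ F ⊕ F = True ✓
d ⊕ g ⊕ r = F ⊕ T ⊕ F = True ✓
d ⊕ s = F ⊕ F = False ✓
d ⊕ g ⊕ s = F ⊕ T ⊕ F = True ✓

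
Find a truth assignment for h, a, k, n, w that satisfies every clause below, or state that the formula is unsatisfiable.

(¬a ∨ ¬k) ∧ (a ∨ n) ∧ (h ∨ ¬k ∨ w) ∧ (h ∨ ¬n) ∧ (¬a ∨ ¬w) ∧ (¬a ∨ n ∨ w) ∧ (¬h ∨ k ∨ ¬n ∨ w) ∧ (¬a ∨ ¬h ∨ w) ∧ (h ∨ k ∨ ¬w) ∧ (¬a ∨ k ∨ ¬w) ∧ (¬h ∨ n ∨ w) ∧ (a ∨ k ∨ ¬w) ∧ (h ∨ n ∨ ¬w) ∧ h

h = True; a = False; k = True; n = True; w = True

Unit clause (h) forces h = True.
Try a = True:
  (¬a ∨ ¬k) forces k = False.
  (¬a ∨ ¬w) forces w = False.
  clause (¬a ∨ ¬h ∨ w) is falsified — backtrack.
So a = False.
  then (a ∨ n) forces n = True.
Set k = True.
Set w = True.
All clauses satisfied.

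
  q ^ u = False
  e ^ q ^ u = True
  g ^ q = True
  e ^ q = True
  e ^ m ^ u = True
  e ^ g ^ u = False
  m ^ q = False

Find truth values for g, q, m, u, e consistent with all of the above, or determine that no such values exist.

g=T, q=F, m=F, u=F, e=T

q ^ u = F ^ F = False ✓
e ^ q ^ u = T ^ F ^ F = True ✓
g ^ q = T ^ F = True ✓
e ^ q = T ^ F = True ✓
e ^ m ^ u = T ^ F ^ F = True ✓
e ^ g ^ u = T ^ T ^ F = False ✓
m ^ q = F ^ F = False ✓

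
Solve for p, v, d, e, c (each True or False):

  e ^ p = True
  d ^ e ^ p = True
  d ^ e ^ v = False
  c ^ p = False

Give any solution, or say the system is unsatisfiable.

p: False, v: True, d: False, e: True, c: False

e ^ p = T ^ F = True ✓
d ^ e ^ p = F ^ T ^ F = True ✓
d ^ e ^ v = F ^ T ^ T = False ✓
c ^ p = F ^ F = False ✓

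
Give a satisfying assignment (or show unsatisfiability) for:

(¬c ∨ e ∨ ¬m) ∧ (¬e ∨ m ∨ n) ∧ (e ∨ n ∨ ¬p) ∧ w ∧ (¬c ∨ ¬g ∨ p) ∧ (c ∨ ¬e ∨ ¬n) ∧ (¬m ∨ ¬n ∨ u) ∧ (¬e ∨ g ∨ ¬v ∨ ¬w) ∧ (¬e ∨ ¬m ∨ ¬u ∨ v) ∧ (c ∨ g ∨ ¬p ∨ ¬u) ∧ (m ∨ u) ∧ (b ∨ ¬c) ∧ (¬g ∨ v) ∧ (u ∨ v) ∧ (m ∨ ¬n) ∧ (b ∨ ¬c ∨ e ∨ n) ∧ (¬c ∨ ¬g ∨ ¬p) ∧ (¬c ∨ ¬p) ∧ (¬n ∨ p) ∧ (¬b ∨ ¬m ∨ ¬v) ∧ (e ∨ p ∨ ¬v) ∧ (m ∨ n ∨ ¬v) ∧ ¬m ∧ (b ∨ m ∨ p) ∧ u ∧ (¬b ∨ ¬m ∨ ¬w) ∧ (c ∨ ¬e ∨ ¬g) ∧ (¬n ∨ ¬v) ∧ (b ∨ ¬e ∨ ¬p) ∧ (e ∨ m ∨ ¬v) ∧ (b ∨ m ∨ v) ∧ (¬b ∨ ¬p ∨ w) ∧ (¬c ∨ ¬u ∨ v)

w = True; u = True; n = False; m = False; c = False; b = True; e = False; p = False; g = False; v = False

Unit clause (w) forces w = True.
Unit clause (¬m) forces m = False.
Unit clause (u) forces u = True.
In (m ∨ ¬n) only ¬n is left, so n = False.
In (m ∨ n ∨ ¬v) only ¬v is left, so v = False.
In (b ∨ m ∨ v) only b is left, so b = True.
In (¬c ∨ ¬u ∨ v) only ¬c is left, so c = False.
In (¬e ∨ m ∨ n) only ¬e is left, so e = False.
In (e ∨ n ∨ ¬p) only ¬p is left, so p = False.
In (¬g ∨ v) only ¬g is left, so g = False.
All clauses satisfied.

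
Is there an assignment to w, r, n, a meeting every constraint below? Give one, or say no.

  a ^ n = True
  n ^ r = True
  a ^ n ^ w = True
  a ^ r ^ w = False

w = False; r = False; n = True; a = False

a ^ n = F ^ T = True ✓
n ^ r = T ^ F = True ✓
a ^ n ^ w = F ^ T ^ F = True ✓
a ^ r ^ w = F ^ F ^ F = False ✓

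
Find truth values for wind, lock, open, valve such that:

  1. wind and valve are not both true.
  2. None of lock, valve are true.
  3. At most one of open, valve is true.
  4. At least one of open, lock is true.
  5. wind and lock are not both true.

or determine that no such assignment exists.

wind: False, lock: False, open: True, valve: False

  (1) wind=F, valve=F — not both ✓
  (2) {lock, valve}: 0 true — none ✓
  (3) {open, valve}: 1 true — at most one ✓
  (4) {open, lock}: 1 true — at least one ✓
  (5) wind=F, lock=F — not both ✓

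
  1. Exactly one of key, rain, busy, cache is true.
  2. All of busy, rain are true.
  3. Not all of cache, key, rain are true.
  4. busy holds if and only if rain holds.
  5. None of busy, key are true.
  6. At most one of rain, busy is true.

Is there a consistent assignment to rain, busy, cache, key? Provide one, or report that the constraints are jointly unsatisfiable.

Unsatisfiable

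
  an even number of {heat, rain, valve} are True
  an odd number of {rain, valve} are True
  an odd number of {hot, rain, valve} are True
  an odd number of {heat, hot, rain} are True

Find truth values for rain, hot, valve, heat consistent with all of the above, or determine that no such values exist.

rain = False, hot = False, valve = True, heat = True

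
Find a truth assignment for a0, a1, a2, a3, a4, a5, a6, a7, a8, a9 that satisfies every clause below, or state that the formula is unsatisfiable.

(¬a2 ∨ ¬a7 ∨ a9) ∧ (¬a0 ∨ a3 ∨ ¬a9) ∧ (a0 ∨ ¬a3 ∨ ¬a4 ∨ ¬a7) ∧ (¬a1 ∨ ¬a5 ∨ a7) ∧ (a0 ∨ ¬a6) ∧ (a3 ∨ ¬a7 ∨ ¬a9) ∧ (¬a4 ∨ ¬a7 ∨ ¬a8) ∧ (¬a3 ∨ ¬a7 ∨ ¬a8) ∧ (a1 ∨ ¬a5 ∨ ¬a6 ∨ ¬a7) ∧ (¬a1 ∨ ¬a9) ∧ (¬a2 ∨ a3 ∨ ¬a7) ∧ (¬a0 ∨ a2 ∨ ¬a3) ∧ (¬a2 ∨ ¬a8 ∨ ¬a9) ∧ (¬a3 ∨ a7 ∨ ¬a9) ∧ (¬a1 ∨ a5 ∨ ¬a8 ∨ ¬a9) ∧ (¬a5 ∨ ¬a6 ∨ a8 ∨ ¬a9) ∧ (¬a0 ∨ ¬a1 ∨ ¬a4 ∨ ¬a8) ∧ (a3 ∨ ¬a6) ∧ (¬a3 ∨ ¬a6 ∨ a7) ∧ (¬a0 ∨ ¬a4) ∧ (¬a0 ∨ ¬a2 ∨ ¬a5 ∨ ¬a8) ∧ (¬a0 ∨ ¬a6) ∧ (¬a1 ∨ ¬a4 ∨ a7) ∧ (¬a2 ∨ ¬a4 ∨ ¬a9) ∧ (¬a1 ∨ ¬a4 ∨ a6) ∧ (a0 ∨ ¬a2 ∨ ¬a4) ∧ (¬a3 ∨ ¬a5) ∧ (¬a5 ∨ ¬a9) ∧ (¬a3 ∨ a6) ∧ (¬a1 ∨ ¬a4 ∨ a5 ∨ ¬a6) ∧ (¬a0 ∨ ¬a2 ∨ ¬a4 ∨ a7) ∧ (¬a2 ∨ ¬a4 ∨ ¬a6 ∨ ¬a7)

a0 = False; a1 = False; a2 = False; a3 = False; a4 = False; a5 = False; a6 = False; a7 = False; a8 = False; a9 = False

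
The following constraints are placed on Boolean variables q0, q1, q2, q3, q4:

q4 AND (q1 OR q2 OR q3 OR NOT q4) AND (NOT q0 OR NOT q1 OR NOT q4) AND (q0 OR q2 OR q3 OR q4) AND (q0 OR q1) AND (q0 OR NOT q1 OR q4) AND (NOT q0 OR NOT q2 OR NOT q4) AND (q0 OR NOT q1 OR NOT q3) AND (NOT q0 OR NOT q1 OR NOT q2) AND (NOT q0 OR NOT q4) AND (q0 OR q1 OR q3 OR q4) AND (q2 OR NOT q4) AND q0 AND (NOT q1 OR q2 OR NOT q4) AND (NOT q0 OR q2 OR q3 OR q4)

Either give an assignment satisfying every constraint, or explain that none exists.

The formula is unsatisfiable.

Case q0 = True:
  (q4) forces q4 = True.
  Clause (NOT q0 OR NOT q4) is falsified — contradiction.
Case q0 = False:
  Clause (q0) is falsified — contradiction.
Both cases fail, so the formula is unsatisfiable.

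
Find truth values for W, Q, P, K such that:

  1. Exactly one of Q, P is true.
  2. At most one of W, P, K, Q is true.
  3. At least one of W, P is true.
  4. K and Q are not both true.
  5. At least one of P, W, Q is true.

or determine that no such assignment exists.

W = False, Q = False, P = True, K = False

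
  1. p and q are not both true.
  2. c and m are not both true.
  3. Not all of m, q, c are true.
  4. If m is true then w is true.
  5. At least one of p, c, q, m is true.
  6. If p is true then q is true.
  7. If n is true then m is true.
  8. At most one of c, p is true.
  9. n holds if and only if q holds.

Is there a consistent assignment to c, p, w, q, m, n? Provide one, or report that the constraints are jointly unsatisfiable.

c = True; p = False; w = True; q = False; m = False; n = False

  (1) p=F, q=F — not both ✓
  (2) c=T, m=F — not both ✓
  (3) {m, q, c}: 1/3 true — not all ✓
  (4) m=F ⇒ w: vacuous ✓
  (5) {p, c, q, m}: 1 true — at least one ✓
  (6) p=F ⇒ q: vacuous ✓
  (7) n=F ⇒ m: vacuous ✓
  (8) {c, p}: 1 true — at most one ✓
  (9) n=F, q=F — same ✓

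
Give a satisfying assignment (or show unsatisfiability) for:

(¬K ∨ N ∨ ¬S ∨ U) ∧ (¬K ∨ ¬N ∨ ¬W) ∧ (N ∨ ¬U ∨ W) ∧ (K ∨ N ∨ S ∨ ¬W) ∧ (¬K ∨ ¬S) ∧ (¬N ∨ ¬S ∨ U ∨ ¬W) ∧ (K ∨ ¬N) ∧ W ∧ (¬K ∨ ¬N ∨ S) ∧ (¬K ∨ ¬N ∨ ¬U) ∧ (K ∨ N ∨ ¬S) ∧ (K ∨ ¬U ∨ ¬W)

N: False; U: True; W: True; K: True; S: False

Unit clause (W) forces W = True.
Try N = True:
  (¬K ∨ ¬N ∨ ¬W) forces K = False.
  clause (K ∨ ¬N) is falsified — backtrack.
So N = False.
Set U = True.
  then (K ∨ ¬U ∨ ¬W) forces K = True.
  then (¬K ∨ ¬S) forces S = False.
All clauses satisfied.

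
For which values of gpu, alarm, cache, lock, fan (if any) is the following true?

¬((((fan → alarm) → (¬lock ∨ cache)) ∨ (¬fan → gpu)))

gpu: False, alarm: True, cache: False, lock: True, fan: False

  ¬((((fan → alarm) → (¬lock ∨ cache)) ∨ (¬fan → gpu))) = True
    ((fan → alarm) → (¬lock ∨ cache)) ∨ (¬fan → gpu) = False
      (fan → alarm) → (¬lock ∨ cache) = False
        fan → alarm = True
        ¬lock ∨ cache = False
          ¬lock = False
      ¬fan → gpu = False
        ¬fan = True
The formula evaluates to True.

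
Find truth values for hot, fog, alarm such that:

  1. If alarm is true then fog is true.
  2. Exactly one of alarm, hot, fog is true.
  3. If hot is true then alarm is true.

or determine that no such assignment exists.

hot = False; fog = True; alarm = False

  (1) alarm=F ⇒ fog: vacuous ✓
  (2) {alarm, hot, fog}: 1 true — exactly one ✓
  (3) hot=F ⇒ alarm: vacuous ✓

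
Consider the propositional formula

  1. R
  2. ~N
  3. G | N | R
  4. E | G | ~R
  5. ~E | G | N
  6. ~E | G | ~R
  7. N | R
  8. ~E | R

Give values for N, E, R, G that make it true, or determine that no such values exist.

N = False; E = False; R = True; G = True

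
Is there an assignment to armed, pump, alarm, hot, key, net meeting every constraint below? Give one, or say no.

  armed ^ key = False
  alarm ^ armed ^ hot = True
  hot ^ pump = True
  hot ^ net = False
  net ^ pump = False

No satisfying assignment exists.

Adding constraints 3, 4, 5 mod 2: every variable appears an even number of times on the left, so the left side is 0.
But the right sides sum to 1 (mod 2). 0 ≠ 1 — the system is inconsistent.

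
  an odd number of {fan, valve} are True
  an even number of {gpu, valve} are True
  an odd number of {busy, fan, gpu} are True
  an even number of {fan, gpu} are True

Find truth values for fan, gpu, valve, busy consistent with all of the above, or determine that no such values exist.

No satisfying assignment exists.

Adding constraints 1, 2, 4 mod 2: every variable appears an even number of times on the left, so the left side is 0.
But the right sides sum to 1 (mod 2). 0 ≠ 1 — the system is inconsistent.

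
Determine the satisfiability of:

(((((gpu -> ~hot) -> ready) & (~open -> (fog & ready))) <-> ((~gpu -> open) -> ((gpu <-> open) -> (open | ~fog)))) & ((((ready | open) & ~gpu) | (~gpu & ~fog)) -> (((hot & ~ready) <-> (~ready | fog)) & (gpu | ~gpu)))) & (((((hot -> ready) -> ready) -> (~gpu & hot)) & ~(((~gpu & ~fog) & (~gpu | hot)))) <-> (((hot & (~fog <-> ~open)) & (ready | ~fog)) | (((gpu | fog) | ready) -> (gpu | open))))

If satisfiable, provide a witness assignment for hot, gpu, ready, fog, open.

No satisfying assignment exists.

Case gpu = True: the formula simplifies to (((~hot -> ready) & (~open -> (fog & ready))) <-> (open -> (open | ~fog))) & ~(((hot -> ready) -> ready)).
  ready = True: the conjunct ~(((hot -> ready) -> ready)) becomes ~((True -> True)) = False.
  ready = False: simplifies to ((hot & open) <-> (open -> (open | ~fog))) & ~hot.
    open = True: simplifies to hot & ~hot.
      hot = True: the conjunct ~hot is False.
      hot = False: the conjunct hot is False.
    open = False: the conjunct (hot & open) <-> (open -> (open | ~fog)) becomes (hot & False) <-> (False -> ~fog) = False.
Case gpu = False: the formula simplifies to (((ready & (~open -> (fog & ready))) <-> (open -> (~open -> (open | ~fog)))) & (((ready | open) | ~fog) -> ((hot & ~ready) <-> (~ready | fog)))) & (((((hot -> ready) -> ready) -> hot) & ~(~fog)) <-> (((hot & (~fog <-> ~open)) & (ready | ~fog)) | ((fog | ready) -> open))).
  fog = True: simplifies to (((ready & (~open -> ready)) <-> (open -> (~open -> open))) & ((ready | open) -> (hot & ~ready))) & ((((hot -> ready) -> ready) -> hot) <-> (((hot & open) & ready) | open)).
    ready = True: the conjunct (ready | open) -> (hot & ~ready) becomes (True | open) -> (hot & False) = False.
    ready = False: simplifies to (~((open -> (~open -> open))) & (open -> hot)) & ((hot -> hot) <-> open).
      open = True: the conjunct ~((open -> (~open -> open))) becomes ~((True -> True)) = False.
      open = False: the conjunct ~((open -> (~open -> open))) becomes ~((False -> False)) = False.
  fog = False: simplifies to ((ready & open) & ((hot & ~ready) <-> ~ready)) & ~(((hot & ~open) | (ready -> open))).
    open = True: the conjunct ~(((hot & ~open) | (ready -> open))) becomes ~((False | True)) = False.
    open = False: the conjunct open is False.
Both cases fail — unsatisfiable.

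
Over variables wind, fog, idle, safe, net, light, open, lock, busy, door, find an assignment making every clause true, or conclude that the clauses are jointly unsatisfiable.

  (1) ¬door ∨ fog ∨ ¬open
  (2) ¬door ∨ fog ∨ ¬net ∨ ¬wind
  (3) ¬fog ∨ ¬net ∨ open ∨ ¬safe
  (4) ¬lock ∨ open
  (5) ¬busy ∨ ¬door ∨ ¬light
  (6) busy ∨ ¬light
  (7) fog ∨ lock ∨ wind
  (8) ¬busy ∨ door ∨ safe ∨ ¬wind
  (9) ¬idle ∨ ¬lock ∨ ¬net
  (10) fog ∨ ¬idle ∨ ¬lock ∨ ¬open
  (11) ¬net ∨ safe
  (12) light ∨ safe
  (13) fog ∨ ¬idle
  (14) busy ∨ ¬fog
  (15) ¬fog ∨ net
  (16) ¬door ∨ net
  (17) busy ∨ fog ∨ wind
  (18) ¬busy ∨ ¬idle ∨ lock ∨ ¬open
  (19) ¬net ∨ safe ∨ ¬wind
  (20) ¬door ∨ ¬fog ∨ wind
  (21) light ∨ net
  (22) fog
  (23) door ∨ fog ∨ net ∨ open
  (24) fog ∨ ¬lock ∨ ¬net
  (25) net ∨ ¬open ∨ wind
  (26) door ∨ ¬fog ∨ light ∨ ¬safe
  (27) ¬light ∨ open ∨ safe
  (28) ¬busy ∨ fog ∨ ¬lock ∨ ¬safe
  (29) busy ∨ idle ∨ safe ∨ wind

Unit clause (fog) forces fog = True.
In (busy ∨ ¬fog) only busy is left, so busy = True.
In (¬fog ∨ net) only net is left, so net = True.
In (¬net ∨ safe) only safe is left, so safe = True.
In (¬fog ∨ ¬net ∨ open ∨ ¬safe) only open is left, so open = True.
Set wind = True.
Try idle = True:
  (¬idle ∨ ¬lock ∨ ¬net) forces lock = False.
  clause (¬busy ∨ ¬idle ∨ lock ∨ ¬open) is falsified — backtrack.
So idle = False.
Set light = False.
  then (door ∨ ¬fog ∨ light ∨ ¬safe) forces door = True.
Set lock = False.
All clauses satisfied.

wind=T, fog=T, idle=F, safe=T, net=T, light=F, open=T, lock=F, busy=T, door=T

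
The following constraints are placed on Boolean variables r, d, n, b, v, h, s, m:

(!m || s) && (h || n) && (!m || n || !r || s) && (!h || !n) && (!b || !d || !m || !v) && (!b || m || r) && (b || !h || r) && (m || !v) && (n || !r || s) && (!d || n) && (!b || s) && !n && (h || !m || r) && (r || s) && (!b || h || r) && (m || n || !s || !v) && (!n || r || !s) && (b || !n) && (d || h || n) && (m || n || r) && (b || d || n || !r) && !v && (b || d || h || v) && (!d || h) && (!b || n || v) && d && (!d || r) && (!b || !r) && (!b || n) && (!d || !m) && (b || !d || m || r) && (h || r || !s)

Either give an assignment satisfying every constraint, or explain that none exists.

UNSATISFIABLE

Case d = True:
  (!d || n) forces n = True.
  Clause (!n) is falsified — contradiction.
Case d = False:
  Clause (d) is falsified — contradiction.
Both cases fail, so the formula is unsatisfiable.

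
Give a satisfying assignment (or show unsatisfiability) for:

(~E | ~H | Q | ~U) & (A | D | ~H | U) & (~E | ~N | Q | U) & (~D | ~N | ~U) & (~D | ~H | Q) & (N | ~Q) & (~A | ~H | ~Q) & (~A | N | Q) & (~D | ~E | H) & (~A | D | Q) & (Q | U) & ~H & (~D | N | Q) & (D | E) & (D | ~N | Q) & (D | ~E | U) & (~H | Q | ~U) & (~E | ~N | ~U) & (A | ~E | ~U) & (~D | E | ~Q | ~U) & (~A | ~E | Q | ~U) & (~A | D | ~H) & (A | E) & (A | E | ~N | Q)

N = True, Q = True, D = True, U = False, H = False, A = True, E = False

Unit clause (~H) forces H = False.
Set N = True.
Set Q = True.
Try D = False:
  (D | E) forces E = True.
  (D | ~E | U) forces U = True.
  clause (~E | ~N | ~U) is falsified — backtrack.
So D = True.
  then (~D | ~N | ~U) forces U = False.
  then (~D | ~E | H) forces E = False.
  then (A | E) forces A = True.
All clauses satisfied.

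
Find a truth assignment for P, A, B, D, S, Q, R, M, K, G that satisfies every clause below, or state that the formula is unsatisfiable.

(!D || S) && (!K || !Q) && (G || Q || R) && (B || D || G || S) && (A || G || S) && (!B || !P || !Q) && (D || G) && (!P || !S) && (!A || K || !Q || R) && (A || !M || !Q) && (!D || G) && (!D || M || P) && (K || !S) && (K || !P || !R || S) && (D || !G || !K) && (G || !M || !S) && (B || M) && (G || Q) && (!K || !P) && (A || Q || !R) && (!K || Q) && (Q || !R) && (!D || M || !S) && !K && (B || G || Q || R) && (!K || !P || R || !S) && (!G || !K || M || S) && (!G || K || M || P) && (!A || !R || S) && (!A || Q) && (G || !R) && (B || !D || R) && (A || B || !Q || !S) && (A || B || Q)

P: True, A: False, B: True, D: False, S: False, Q: False, R: False, M: False, K: False, G: True

Unit clause (!K) forces K = False.
In (K || !S) only !S is left, so S = False.
In (!D || S) only !D is left, so D = False.
In (D || G) only G is left, so G = True.
Set P = True.
  then (K || !P || !R || S) forces R = False.
Try A = True:
  (!A || K || !Q || R) forces Q = False.
  clause (!A || Q) is falsified — backtrack.
So A = False.
Set B = True.
  then (!B || !P || !Q) forces Q = False.
Set M = False.
All clauses satisfied.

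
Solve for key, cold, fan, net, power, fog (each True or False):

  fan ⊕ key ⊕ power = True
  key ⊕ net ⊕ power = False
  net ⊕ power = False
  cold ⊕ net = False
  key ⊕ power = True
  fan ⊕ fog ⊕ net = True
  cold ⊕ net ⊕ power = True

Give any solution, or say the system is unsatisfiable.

key = False, cold = True, fan = False, net = True, power = True, fog = False

fan ⊕ key ⊕ power = F ⊕ F ⊕ T = True ✓
key ⊕ net ⊕ power = F ⊕ T ⊕ T = False ✓
net ⊕ power = T ⊕ T = False ✓
cold ⊕ net = T ⊕ T = False ✓
key ⊕ power = F ⊕ T = True ✓
fan ⊕ fog ⊕ net = F ⊕ F ⊕ T = True ✓
cold ⊕ net ⊕ power = T ⊕ T ⊕ T = True ✓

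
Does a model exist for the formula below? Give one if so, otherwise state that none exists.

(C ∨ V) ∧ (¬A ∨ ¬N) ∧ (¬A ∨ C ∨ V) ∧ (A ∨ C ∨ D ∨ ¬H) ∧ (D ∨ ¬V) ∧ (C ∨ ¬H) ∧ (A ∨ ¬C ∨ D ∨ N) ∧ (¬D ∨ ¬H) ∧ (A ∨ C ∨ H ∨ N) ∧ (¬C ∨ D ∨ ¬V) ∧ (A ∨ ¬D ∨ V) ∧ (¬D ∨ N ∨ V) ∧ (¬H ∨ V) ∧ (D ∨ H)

A: False, N: True, C: True, H: False, D: True, V: True

Set A = False.
Set N = True.
Set C = True.
Try H = True:
  (¬D ∨ ¬H) forces D = False.
  (D ∨ ¬V) forces V = False.
  clause (¬H ∨ V) is falsified — backtrack.
So H = False.
  then (D ∨ H) forces D = True.
  then (A ∨ ¬D ∨ V) forces V = True.
All clauses satisfied.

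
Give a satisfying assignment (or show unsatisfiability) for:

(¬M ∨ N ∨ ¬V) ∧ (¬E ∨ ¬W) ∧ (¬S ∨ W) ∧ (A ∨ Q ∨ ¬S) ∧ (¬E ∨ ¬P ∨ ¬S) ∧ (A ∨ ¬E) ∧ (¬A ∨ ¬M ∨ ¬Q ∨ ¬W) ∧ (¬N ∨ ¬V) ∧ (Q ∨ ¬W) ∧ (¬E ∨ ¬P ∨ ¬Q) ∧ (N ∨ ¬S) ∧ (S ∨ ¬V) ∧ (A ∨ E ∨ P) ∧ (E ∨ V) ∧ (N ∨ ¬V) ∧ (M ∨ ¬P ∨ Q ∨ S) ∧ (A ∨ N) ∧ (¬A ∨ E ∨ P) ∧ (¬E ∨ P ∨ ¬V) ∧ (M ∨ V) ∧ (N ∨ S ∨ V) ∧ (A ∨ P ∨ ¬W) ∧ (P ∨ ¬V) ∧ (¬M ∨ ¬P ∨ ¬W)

Try M = False:
  (M ∨ V) forces V = True.
  (¬N ∨ ¬V) forces N = False.
  clause (N ∨ ¬V) is falsified — backtrack.
So M = True.
Set S = False.
  then (S ∨ ¬V) forces V = False.
  then (E ∨ V) forces E = True.
  then (N ∨ S ∨ V) forces N = True.
  then (¬E ∨ ¬W) forces W = False.
  then (A ∨ ¬E) forces A = True.
Set Q = False.
Set P = False.
All clauses satisfied.

M: True; S: False; V: False; A: True; Q: False; N: True; W: False; E: True; P: False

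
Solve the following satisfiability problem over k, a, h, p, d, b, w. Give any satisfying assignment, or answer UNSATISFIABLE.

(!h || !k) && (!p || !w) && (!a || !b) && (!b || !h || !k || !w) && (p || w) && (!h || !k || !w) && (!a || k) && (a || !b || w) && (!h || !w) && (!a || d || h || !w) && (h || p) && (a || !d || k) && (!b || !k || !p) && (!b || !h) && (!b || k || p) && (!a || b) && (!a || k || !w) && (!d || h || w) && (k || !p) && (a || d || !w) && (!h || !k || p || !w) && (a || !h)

Try k = False:
  (!a || k) forces a = False.
  (a || !d || k) forces d = False.
  (k || !p) forces p = False.
  (p || w) forces w = True.
  clause (a || d || !w) is falsified — backtrack.
So k = True.
  then (!h || !k) forces h = False.
  then (h || p) forces p = True.
  then (!b || !k || !p) forces b = False.
  then (!a || b) forces a = False.
  then (!p || !w) forces w = False.
  then (!d || h || w) forces d = False.
All clauses satisfied.

k: True, a: False, h: False, p: True, d: False, b: False, w: False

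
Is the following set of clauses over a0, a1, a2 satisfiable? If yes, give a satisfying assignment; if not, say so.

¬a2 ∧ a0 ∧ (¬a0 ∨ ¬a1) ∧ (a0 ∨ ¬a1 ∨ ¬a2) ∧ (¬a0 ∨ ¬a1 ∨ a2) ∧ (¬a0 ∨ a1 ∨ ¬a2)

a0 = True; a1 = False; a2 = False

Unit clause (¬a2) forces a2 = False.
Unit clause (a0) forces a0 = True.
In (¬a0 ∨ ¬a1) only ¬a1 is left, so a1 = False.
Check each clause:
  (¬a2): ¬a2 holds.
  (a0): a0 holds.
  (¬a0 ∨ ¬a1): ¬a1 holds.
  (a0 ∨ ¬a1 ∨ ¬a2): a0 holds.
  (¬a0 ∨ ¬a1 ∨ a2): ¬a1 holds.
  (¬a0 ∨ a1 ∨ ¬a2): ¬a2 holds.
All clauses satisfied.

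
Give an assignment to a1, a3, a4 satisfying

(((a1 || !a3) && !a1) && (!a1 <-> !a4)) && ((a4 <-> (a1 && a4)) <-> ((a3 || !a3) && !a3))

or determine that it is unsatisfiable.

a1 = False, a3 = False, a4 = False

  ((a1 || !a3) && !a1) && (!a1 <-> !a4) = True
    (a1 || !a3) && !a1 = True
      a1 || !a3 = True
        !a3 = True
      !a1 = True
    !a1 <-> !a4 = True
      !a1 = True
      !a4 = True
  (a4 <-> (a1 && a4)) <-> ((a3 || !a3) && !a3) = True
    a4 <-> (a1 && a4) = True
      a1 && a4 = False
    (a3 || !a3) && !a3 = True
      a3 || !a3 = True
        !a3 = True
      !a3 = True
Both conjuncts True, so the formula holds.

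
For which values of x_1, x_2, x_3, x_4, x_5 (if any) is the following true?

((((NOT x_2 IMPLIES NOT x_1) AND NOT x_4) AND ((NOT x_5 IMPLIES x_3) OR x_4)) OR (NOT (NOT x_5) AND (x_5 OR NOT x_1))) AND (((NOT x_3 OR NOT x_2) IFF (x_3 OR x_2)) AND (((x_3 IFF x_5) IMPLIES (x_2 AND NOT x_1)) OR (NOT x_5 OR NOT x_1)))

x_1 = False, x_2 = False, x_3 = True, x_4 = False, x_5 = True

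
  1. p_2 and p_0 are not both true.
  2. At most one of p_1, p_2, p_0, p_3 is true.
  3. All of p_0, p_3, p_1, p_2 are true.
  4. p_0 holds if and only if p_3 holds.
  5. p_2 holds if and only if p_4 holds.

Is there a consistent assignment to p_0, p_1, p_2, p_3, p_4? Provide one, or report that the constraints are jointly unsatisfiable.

No satisfying assignment exists.

Case p_0 = True:
  (1) with p_0=T forces p_2 = False.
  Constraint (3) is violated (p_2=F) — contradiction.
Case p_0 = False:
  Constraint (3) is violated (p_0=F) — contradiction.
Both cases fail — unsatisfiable.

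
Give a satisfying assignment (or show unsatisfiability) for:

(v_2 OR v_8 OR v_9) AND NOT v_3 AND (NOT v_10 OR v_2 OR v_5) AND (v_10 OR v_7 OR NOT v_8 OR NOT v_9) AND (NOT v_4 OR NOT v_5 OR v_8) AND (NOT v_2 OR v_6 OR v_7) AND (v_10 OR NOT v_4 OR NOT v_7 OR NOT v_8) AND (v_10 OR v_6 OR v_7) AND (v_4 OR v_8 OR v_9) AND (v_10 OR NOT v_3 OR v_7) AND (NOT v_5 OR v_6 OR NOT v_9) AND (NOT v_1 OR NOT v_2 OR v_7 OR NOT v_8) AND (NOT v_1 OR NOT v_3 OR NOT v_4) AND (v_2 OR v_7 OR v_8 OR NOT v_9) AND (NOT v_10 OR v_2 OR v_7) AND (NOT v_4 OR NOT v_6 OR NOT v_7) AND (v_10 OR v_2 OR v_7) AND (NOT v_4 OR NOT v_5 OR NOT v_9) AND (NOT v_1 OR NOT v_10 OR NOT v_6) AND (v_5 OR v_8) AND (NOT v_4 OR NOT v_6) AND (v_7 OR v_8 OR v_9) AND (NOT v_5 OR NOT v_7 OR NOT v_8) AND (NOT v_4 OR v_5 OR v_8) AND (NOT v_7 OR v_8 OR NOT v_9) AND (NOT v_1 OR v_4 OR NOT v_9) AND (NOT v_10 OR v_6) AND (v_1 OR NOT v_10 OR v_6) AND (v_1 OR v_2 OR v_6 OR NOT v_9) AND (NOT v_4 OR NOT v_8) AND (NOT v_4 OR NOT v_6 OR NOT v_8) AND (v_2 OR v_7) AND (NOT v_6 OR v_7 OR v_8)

Unit clause (NOT v_3) forces v_3 = False.
Set v_1 = False.
Set v_2 = True.
Set v_4 = False.
Set v_5 = False.
  then (v_5 OR v_8) forces v_8 = True.
Set v_6 = False.
  then (NOT v_2 OR v_6 OR v_7) forces v_7 = True.
  then (NOT v_10 OR v_6) forces v_10 = False.
Set v_9 = False.
All clauses satisfied.

v_1 = False, v_2 = True, v_3 = False, v_4 = False, v_5 = False, v_6 = False, v_7 = True, v_8 = True, v_9 = False, v_10 = False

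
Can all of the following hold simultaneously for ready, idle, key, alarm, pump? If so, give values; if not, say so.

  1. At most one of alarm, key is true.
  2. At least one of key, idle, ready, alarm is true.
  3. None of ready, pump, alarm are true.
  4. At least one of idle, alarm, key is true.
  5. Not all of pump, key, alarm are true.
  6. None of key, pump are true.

ready = False, idle = True, key = False, alarm = False, pump = False

  (1) {alarm, key}: 0 true — at most one ✓
  (2) {key, idle, ready, alarm}: 1 true — at least one ✓
  (3) {ready, pump, alarm}: 0 true — none ✓
  (4) {idle, alarm, key}: 1 true — at least one ✓
  (5) {pump, key, alarm}: 0/3 true — not all ✓
  (6) {key, pump}: 0 true — none ✓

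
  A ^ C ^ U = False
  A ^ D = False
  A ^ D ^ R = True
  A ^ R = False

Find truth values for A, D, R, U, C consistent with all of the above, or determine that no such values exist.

A: True, D: True, R: True, U: True, C: False

A ^ C ^ U = T ^ F ^ T = False ✓
A ^ D = T ^ T = False ✓
A ^ D ^ R = T ^ T ^ T = True ✓
A ^ R = T ^ T = False ✓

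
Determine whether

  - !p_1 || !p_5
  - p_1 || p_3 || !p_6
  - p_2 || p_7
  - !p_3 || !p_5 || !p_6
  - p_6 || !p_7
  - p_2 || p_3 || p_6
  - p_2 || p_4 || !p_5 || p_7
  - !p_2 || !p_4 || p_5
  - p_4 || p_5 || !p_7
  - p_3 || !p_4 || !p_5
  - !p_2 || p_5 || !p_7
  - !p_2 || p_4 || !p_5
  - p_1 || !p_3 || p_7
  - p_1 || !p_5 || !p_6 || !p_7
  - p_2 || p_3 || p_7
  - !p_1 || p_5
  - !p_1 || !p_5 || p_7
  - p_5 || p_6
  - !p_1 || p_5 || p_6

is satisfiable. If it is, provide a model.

p_1: False, p_2: False, p_3: True, p_4: True, p_5: False, p_6: True, p_7: True

Try p_1 = True:
  (!p_1 || !p_5) forces p_5 = False.
  clause (!p_1 || p_5) is falsified — backtrack.
So p_1 = False.
Set p_2 = False.
  then (p_2 || p_7) forces p_7 = True.
  then (p_6 || !p_7) forces p_6 = True.
  then (p_1 || !p_5 || !p_6 || !p_7) forces p_5 = False.
  then (p_1 || p_3 || !p_6) forces p_3 = True.
  then (p_4 || p_5 || !p_7) forces p_4 = True.
All clauses satisfied.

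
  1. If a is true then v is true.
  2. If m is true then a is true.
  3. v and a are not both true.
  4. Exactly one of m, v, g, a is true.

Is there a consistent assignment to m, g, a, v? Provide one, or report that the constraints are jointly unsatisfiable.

m: False, g: False, a: False, v: True

  (1) a=F ⇒ v: vacuous ✓
  (2) m=F ⇒ a: vacuous ✓
  (3) v=T, a=F — not both ✓
  (4) {m, v, g, a}: 1 true — exactly one ✓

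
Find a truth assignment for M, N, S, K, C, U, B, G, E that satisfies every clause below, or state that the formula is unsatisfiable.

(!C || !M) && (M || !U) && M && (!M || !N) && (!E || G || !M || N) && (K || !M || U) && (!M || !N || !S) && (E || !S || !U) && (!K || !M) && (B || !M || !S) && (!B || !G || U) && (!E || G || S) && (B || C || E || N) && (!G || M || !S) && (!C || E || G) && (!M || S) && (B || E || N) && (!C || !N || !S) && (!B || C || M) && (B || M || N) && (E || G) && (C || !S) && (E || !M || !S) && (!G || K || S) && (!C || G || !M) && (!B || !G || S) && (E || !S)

Unsatisfiable

Case S = True:
  (M) forces M = True.
  (!C || !M) forces C = False.
  Clause (C || !S) is falsified — contradiction.
Case S = False:
  (M) forces M = True.
  Clause (!M || S) is falsified — contradiction.
Both cases fail, so the formula is unsatisfiable.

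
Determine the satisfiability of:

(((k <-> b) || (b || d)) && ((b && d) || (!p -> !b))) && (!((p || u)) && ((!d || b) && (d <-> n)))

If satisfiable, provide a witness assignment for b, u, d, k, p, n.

b: False, u: False, d: False, k: False, p: False, n: False

  ((k <-> b) || (b || d)) && ((b && d) || (!p -> !b)) = True
    (k <-> b) || (b || d) = True
      k <-> b = True
      b || d = False
    (b && d) || (!p -> !b) = True
      b && d = False
      !p -> !b = True
        !p = True
        !b = True
  !((p || u)) && ((!d || b) && (d <-> n)) = True
    !((p || u)) = True
      p || u = False
    (!d || b) && (d <-> n) = True
      !d || b = True
        !d = True
      d <-> n = True
Both conjuncts True, so the formula holds.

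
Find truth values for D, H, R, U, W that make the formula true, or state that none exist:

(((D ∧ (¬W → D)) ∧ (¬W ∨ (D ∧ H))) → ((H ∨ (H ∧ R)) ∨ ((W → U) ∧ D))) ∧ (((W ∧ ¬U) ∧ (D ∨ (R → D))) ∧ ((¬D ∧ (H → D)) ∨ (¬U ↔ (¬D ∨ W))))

D: True; H: False; R: True; U: False; W: True

  ((D ∧ (¬W → D)) ∧ (¬W ∨ (D ∧ H))) → ((H ∨ (H ∧ R)) ∨ ((W → U) ∧ D)) = True
    (D ∧ (¬W → D)) ∧ (¬W ∨ (D ∧ H)) = False
      D ∧ (¬W → D) = True
        ¬W → D = True
          ¬W = False
      ¬W ∨ (D ∧ H) = False
        ¬W = False
        D ∧ H = False
    (H ∨ (H ∧ R)) ∨ ((W → U) ∧ D) = False
      H ∨ (H ∧ R) = False
        H ∧ R = False
      (W → U) ∧ D = False
        W → U = False
  ((W ∧ ¬U) ∧ (D ∨ (R → D))) ∧ ((¬D ∧ (H → D)) ∨ (¬U ↔ (¬D ∨ W))) = True
    (W ∧ ¬U) ∧ (D ∨ (R → D)) = True
      W ∧ ¬U = True
        ¬U = True
      D ∨ (R → D) = True
        R → D = True
    (¬D ∧ (H → D)) ∨ (¬U ↔ (¬D ∨ W)) = True
      ¬D ∧ (H → D) = False
        ¬D = False
        H → D = True
      ¬U ↔ (¬D ∨ W) = True
        ¬U = True
        ¬D ∨ W = True
          ¬D = False
Both conjuncts True, so the formula holds.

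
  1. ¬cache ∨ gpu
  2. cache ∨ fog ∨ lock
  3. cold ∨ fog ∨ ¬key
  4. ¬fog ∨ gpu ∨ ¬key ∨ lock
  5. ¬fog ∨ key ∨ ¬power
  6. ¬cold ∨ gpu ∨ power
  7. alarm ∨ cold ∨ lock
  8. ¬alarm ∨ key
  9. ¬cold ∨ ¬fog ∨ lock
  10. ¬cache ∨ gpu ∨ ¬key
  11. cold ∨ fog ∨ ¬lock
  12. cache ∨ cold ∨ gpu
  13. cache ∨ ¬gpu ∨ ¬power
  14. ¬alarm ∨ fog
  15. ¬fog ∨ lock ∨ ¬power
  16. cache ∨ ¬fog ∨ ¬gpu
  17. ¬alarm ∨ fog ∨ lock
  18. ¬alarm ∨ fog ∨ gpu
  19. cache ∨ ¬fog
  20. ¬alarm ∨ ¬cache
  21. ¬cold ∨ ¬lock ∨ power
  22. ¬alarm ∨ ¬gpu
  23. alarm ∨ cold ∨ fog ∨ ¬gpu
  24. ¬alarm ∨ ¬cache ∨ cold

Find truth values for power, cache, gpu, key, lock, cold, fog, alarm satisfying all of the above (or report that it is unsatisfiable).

power = True; cache = True; gpu = True; key = False; lock = False; cold = True; fog = False; alarm = False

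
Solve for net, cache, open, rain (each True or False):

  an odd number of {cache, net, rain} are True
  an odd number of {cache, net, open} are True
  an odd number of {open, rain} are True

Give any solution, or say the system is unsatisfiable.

Adding constraints 1, 2, 3 mod 2: every variable appears an even number of times on the left, so the left side is 0.
But the right sides sum to 1 (mod 2). 0 ≠ 1 — the system is inconsistent.

Unsatisfiable — no assignment works.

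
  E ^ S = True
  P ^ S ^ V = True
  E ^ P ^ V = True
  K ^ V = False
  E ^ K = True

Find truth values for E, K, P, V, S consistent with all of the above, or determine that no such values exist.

Adding constraints 1, 2, 3 mod 2: every variable appears an even number of times on the left, so the left side is 0.
But the right sides sum to 1 (mod 2). 0 ≠ 1 — the system is inconsistent.

Unsatisfiable — no assignment works.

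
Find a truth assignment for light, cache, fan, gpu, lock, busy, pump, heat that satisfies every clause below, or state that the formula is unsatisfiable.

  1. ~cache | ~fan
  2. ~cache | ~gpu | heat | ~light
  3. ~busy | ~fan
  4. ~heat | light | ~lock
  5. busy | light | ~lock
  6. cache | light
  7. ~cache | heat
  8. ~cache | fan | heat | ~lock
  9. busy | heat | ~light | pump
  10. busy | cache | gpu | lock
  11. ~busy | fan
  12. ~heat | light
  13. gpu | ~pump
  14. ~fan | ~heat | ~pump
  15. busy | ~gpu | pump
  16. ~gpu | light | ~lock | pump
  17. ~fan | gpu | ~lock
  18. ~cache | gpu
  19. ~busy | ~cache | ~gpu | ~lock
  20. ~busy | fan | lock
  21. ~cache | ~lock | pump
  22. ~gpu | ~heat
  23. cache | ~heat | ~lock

light=T; cache=F; fan=T; gpu=T; lock=F; busy=F; pump=T; heat=F

Try light = False:
  (cache | light) forces cache = True.
  (~cache | ~fan) forces fan = False.
  (~cache | heat) forces heat = True.
  clause (~heat | light) is falsified — backtrack.
So light = True.
Set cache = False.
Set fan = True.
  then (~busy | ~fan) forces busy = False.
Set gpu = True.
  then (busy | ~gpu | pump) forces pump = True.
  then (~gpu | ~heat) forces heat = False.
Set lock = False.
All clauses satisfied.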